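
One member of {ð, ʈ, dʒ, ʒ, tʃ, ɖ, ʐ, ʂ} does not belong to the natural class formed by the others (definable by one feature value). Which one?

ð

/ʈ, dʒ, ʒ, ʂ, ɖ, tʃ, ʐ/ are all [-anterior], but /ð/ (voiced dental fricative) is [+anterior]. No other single segment can be removed to leave a set sharing one feature value that the removed segment lacks, so /ð/ is the odd one out.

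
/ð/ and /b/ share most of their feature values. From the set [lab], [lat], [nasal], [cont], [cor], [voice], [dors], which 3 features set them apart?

/ð/ is the voiced dental fricative and /b/ is the voiced bilabial stop. Both are [−lateral], [−nasal], [+voice], [−dorsal]. /ð/ is [+continuant] while /b/ is [−continuant]; /ð/ is [−labial] while /b/ is [+labial]; /ð/ is [+coronal] while /b/ is [−coronal], so the distinguishing features are [continuant], [labial], [coronal].

[continuant], [labial], [coronal]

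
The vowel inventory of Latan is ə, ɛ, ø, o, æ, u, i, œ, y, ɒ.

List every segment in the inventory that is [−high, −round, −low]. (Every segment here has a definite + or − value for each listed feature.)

ə, ɛ

Eliminate segments failing any feature: /ø, o, œ, ɒ/ are [+round]; /æ/ is [+low]; /u, i, y/ are [+high]. The remaining /ə, ɛ/ satisfy [−high], [−round], [−low].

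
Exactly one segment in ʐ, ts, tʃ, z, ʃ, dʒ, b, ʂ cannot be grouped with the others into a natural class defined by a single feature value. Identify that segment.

b

The remaining segments after removing /b/ share [+strident]; /b/ (voiced bilabial stop) is [−strident]. For every other candidate removal, the leftover set fails to share any single feature value that the removed segment lacks.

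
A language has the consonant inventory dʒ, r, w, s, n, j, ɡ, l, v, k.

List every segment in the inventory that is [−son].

dʒ, s, ɡ, v, k

The feature [sonorant] marks segments produced without turbulent airflow (nasals, liquids, glides, vowels). In this inventory /dʒ, s, ɡ, v, k/ lack that property, so they are [−sonorant]; /r, w, n, j, l/ are [+sonorant].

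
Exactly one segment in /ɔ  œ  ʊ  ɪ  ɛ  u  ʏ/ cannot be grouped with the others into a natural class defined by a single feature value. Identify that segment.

/ɪ, ɔ, œ, ʊ, ʏ, ɛ/ are all [−tense], but /u/ (high back rounded tense vowel) is [+tense]. No other single segment can be removed to leave a set sharing one feature value that the removed segment lacks, so /u/ is the odd one out.

u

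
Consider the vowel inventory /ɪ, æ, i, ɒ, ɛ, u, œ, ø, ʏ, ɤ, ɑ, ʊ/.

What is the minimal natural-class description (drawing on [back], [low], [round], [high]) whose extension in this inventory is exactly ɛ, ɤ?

[-high, -low, -round]

/ɛ, ɤ/ are all [-high], [-low], [-round], and no other segment in the inventory matches all three values. Dropping any one of them over-generates: [-low, -round] alone would also admit /ɪ, i/; [-high, -round] alone would also admit /æ, ɑ/; [-high, -low] alone would also admit /œ, ø/. No other combination of two listed features picks out exactly this set either, so fewer than three features will not do.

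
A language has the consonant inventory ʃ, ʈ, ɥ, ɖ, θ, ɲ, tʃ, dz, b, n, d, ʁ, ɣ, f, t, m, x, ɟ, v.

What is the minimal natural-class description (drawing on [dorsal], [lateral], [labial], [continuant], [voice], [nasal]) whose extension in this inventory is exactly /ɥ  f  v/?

/ɥ, f, v/ are all [+continuant], [+labial], and no other segment in the inventory matches both values. Dropping any one of them over-generates: [+labial] alone would also admit /b, m/; [+continuant] alone would also admit /ʃ, θ, ʁ, ɣ, …/. No other single listed feature picks out exactly this set either, so fewer than two features will not do.

[+continuant, +labial]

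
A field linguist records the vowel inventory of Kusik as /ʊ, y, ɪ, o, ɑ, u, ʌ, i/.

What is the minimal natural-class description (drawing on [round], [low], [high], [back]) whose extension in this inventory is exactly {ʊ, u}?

[+high, +back]

Every target segment is [+high], [+back]; each remaining inventory member fails at least one of these. Each conjunct is needed — [+back] alone would also admit /o, ɑ, ʌ/; [+high] alone would also admit /y, ɪ, i/ — and no other single listed feature has exactly this extension, so two is the minimum.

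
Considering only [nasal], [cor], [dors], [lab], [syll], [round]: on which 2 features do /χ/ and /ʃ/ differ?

[coronal], [dorsal]

/χ/ (voiceless uvular fricative) and /ʃ/ (voiceless postalveolar fricative) agree on [-nasal], [-labial], [-syllabic], [-round]. They differ on [coronal] (/χ/ [-], /ʃ/ [+]), [dorsal] (/χ/ [+], /ʃ/ [-]).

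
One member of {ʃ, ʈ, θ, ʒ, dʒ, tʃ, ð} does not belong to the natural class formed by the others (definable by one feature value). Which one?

The remaining segments after removing /ʈ/ share [+distributed]; /ʈ/ (voiceless retroflex stop) is [-distributed]. For every other candidate removal, the leftover set fails to share any single feature value that the removed segment lacks.

ʈ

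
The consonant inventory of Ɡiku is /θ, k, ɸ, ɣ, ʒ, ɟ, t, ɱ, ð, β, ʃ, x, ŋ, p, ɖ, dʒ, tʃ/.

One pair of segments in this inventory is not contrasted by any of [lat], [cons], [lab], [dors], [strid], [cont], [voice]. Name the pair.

ŋ, ɟ

On the given features, /ŋ/ and /ɟ/ have an identical profile: [−lateral], [+consonantal], [−labial], [+dorsal], [−strident], [−continuant], [+voice]. No other two segments in the inventory coincide on all 7 features. (They do differ in [sonorant], [nasal] and [back], which are not among the given features.)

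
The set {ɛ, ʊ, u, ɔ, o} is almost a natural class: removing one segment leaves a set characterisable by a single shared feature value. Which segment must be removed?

[back] (equivalently [round]) groups all but one: /u, o, ɔ, ʊ/ share [+back] while /ɛ/ (mid front unrounded lax vowel) alone is [−back]. Removing any other segment would not leave a single-feature class that excludes it.

ɛ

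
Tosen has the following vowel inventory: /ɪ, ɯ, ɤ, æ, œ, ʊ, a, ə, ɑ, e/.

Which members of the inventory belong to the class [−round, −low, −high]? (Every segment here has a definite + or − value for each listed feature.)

Eliminate segments failing any feature: /ɪ, ɯ/ are [+high]; /æ, a, ɑ/ are [+low]; /œ, ʊ/ are [+round]. The remaining /ɤ, ə, e/ satisfy [−round], [−low], [−high].

ɤ, ə, e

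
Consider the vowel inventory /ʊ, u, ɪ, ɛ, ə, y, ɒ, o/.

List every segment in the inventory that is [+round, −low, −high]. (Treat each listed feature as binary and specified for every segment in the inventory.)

Eliminate segments failing any feature: /ʊ, u, y/ are [+high]; /ɪ, ɛ, ə/ are [−round]; /ɒ/ is [+low]. The remaining /o/ satisfy [+round], [−low], [−high].

o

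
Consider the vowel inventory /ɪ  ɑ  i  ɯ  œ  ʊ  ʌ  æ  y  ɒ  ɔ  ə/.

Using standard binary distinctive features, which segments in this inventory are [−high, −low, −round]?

ʌ, ə

Among the inventory, the [−high] segments are /ɑ, œ, ʌ, æ, ɒ, ɔ, ə/.
Of those, [−low] gives /œ, ʌ, ɔ, ə/.
Of those, [−round] leaves /ʌ, ə/.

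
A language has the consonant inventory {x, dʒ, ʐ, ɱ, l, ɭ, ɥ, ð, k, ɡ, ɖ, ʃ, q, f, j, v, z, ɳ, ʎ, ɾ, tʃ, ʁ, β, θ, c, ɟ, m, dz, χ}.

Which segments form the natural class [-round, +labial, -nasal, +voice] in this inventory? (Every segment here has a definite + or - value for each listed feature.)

Among the inventory, the [-round] segments are /x, dʒ, ʐ, ɱ, l, ɭ, ð, k, ɡ, ɖ, ʃ, q, f, j, v, z, ɳ, ʎ, ɾ, tʃ, ʁ, β, θ, c, ɟ, m, dz, χ/.
Of those, [+labial] gives /ɱ, f, v, β, m/.
Among these, [-nasal] gives /f, v, β/.
Of those, [+voice] leaves /v, β/.

v, β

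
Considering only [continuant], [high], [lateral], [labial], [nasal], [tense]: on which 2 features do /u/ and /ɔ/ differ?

The two segments share [+continuant], [−lateral], [+labial], [−nasal]. The only features from the list on which they differ: /u/ is [+high] while /ɔ/ is [−high]; /u/ is [+tense] while /ɔ/ is [−tense].

[high], [tense]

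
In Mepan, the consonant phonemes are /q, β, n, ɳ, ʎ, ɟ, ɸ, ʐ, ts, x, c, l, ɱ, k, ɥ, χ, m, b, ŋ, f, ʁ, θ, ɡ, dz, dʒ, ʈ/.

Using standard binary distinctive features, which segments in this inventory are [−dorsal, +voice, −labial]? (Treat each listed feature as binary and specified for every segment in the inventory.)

Checking each segment against [−dorsal], [+voice], [−labial]: /n/ (alveolar nasal), /ɳ/ (retroflex nasal), /ʐ/ (voiced retroflex fricative), /l/ (alveolar lateral approximant), /dz/ (voiced alveolar affricate), /dʒ/ (voiced postalveolar affricate) satisfy every feature; every other segment in the inventory fails at least one.

n, ɳ, ʐ, l, dz, dʒ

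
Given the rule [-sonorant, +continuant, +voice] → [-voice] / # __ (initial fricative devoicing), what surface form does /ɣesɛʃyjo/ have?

The only segment in the rule's environment that also matches [-sonorant, +continuant, +voice] is /ɣ/. Applying [-voice] turns the voiced velar fricative into /x/ (voiceless velar fricative), giving [xesɛʃyjo].

[xesɛʃyjo]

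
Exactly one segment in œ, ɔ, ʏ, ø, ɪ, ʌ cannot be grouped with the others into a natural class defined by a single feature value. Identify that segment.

/ʏ, ɔ, ʌ, œ, ɪ/ are all [-tense], but /ø/ (mid front rounded tense vowel) is [+tense]. No other single segment can be removed to leave a set sharing one feature value that the removed segment lacks, so /ø/ is the odd one out.

ø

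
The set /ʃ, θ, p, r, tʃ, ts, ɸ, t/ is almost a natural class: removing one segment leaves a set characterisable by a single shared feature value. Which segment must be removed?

r

The remaining segments after removing /r/ share [-voice]; /r/ (alveolar trill) is [+voice]. For every other candidate removal, the leftover set fails to share any single feature value that the removed segment lacks.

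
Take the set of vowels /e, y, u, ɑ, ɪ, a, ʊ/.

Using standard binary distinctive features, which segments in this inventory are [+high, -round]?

Eliminate segments failing any feature: /e, ɑ, a/ are [-high]; /y, u, ʊ/ are [+round]. The remaining /ɪ/ satisfy [+high], [-round].

ɪ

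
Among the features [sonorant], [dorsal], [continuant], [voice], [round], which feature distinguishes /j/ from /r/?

[dorsal]

/j/ (palatal glide) and /r/ (alveolar trill) agree on [+sonorant], [+continuant], [+voice], [-round]. They differ on [dorsal] (/j/ [+], /r/ [-]).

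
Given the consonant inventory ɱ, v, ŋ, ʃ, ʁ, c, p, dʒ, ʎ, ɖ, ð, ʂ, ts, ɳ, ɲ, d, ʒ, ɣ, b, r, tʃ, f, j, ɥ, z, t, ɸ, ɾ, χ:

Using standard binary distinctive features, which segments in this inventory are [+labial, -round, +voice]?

ɱ, v, b

Checking each segment against [+labial], [-round], [+voice]: /ɱ/ (labiodental nasal), /v/ (voiced labiodental fricative), /b/ (voiced bilabial stop) satisfy every feature; every other segment in the inventory fails at least one.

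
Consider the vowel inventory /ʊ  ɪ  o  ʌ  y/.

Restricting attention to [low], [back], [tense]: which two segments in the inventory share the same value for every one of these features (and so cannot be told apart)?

Both /ʊ/ and /ʌ/ are [-low], [+back], [-tense]. Since the list omits [labial], [round] and [high] — which do distinguish the high back rounded lax vowel from the mid back unrounded lax vowel — this pair collapses; all other pairs remain distinct.

ʊ, ʌ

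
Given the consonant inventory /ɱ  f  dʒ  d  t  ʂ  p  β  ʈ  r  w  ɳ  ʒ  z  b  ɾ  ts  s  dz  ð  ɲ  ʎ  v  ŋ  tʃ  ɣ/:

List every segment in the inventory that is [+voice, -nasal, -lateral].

Checking each segment against [+voice], [-nasal], [-lateral]: /dʒ/ (voiced postalveolar affricate), /d/ (voiced alveolar stop), /β/ (voiced bilabial fricative), /r/ (alveolar trill), /w/ (labial-velar glide), /ʒ/ (voiced postalveolar fricative), among others, satisfy every feature; every other segment in the inventory fails at least one.

dʒ, d, β, r, w, ʒ, z, b, ɾ, dz, ð, v, ɣ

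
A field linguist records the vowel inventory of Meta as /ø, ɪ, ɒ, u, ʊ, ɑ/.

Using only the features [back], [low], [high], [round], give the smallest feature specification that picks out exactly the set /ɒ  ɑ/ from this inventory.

[+low]

The target set is precisely the extension of [+low] in this inventory.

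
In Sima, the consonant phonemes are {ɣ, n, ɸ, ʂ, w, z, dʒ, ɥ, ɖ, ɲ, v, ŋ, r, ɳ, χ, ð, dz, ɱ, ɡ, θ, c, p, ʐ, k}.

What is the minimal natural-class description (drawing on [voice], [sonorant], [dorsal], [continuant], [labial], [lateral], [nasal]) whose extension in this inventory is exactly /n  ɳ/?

The class [+nasal], [-labial], [-dorsal] has exactly /n, ɳ/ as its extension in this inventory. No smaller conjunction from the listed features achieves this: [-labial, -dorsal] alone would also admit /ʂ, z, dʒ, ɖ, …/; [+nasal, -dorsal] alone would also admit /ɱ/; [+nasal, -labial] alone would also admit /ɲ, ŋ/; and checking the remaining two-feature bundles turns up none with this extension.

[+nasal, -labial, -dorsal]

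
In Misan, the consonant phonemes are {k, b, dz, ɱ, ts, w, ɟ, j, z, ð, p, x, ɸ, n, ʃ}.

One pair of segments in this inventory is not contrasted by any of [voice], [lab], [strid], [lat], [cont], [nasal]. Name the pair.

j, ð

Both /j/ and /ð/ are [+voice], [-labial], [-strident], [-lateral], [+continuant], [-nasal]. Since the list omits [sonorant] and [dorsal] — which do distinguish the palatal glide from the voiced dental fricative — this pair collapses; all other pairs remain distinct.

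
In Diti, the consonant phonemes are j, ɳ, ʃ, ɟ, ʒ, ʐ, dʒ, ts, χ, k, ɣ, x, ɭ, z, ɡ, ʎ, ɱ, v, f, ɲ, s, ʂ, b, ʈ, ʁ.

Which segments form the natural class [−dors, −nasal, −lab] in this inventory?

Eliminate segments failing any feature: /j, ɟ, χ, k, ɣ, x, ɡ, ʎ, ɲ, ʁ/ are [+dorsal]; /ɳ, ɱ/ are [+nasal]; /v, f, b/ are [+labial]. The remaining /ʃ, ʒ, ʐ, dʒ, ts, ɭ, z, s, ʂ, ʈ/ satisfy [−dorsal], [−nasal], [−labial].

ʃ, ʒ, ʐ, dʒ, ts, ɭ, z, s, ʂ, ʈ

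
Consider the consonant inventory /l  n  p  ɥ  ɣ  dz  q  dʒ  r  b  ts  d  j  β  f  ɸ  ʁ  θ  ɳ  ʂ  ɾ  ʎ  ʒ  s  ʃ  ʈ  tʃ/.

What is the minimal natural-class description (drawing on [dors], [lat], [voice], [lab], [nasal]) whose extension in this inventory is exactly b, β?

[+voice, +lab, -dors]

The class [+voice], [+labial], [-dorsal] has exactly /b, β/ as its extension in this inventory. No smaller conjunction from the listed features achieves this: [+labial, -dorsal] alone would also admit /p, f, ɸ/; [+voice, -dorsal] alone would also admit /l, n, dz, dʒ, …/; [+voice, +labial] alone would also admit /ɥ/; and checking the remaining two-feature bundles turns up none with this extension.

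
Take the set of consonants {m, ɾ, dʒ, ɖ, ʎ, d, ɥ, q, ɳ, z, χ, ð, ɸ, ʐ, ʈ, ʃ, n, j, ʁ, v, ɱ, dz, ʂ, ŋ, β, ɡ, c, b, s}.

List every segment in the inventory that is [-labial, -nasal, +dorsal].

ʎ, q, χ, j, ʁ, ɡ, c

Eliminate segments failing any feature: /m, ɥ, ɸ, v, ɱ, β, b/ are [+labial]; /ɾ, dʒ, ɖ, d, z, ð, ʐ, ʈ, ʃ, dz, ʂ, s/ are [-dorsal]; /ɳ, n, ŋ/ are [+nasal]. The remaining /ʎ, q, χ, j, ʁ, ɡ, c/ satisfy [-labial], [-nasal], [+dorsal].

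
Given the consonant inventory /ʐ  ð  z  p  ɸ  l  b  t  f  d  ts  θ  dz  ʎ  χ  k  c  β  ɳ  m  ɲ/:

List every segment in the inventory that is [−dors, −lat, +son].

ɳ, m

Checking each segment against [−dorsal], [−lateral], [+sonorant]: /ɳ/ (retroflex nasal), /m/ (bilabial nasal) satisfy every feature; every other segment in the inventory fails at least one.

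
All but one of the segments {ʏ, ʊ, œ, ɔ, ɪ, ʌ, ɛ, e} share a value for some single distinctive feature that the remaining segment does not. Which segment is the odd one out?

The remaining segments after removing /e/ share [-tense]; /e/ (mid front unrounded tense vowel) is [+tense]. For every other candidate removal, the leftover set fails to share any single feature value that the removed segment lacks.

e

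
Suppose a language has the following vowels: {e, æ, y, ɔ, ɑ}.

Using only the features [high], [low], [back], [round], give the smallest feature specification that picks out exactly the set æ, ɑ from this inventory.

[+low]

The target set is precisely the extension of [+low] in this inventory.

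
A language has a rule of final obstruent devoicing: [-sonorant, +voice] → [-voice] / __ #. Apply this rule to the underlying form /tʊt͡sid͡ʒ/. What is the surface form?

[tʊt͡sit͡ʃ]

/d͡ʒ/ satisfies [-sonorant, +voice] and sits in __ #. The [-voice] counterpart of the voiced postalveolar affricate is /t͡ʃ/. Other segments in /tʊt͡sid͡ʒ/ either fail the structural description or are not in the environment, so the surface form is [tʊt͡sit͡ʃ].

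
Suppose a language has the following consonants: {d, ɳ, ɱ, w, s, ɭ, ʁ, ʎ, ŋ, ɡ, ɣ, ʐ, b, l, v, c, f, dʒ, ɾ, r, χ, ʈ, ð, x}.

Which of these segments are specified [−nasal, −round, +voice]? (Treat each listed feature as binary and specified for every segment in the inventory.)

Checking each segment against [−nasal], [−round], [+voice]: /d/ (voiced alveolar stop), /ɭ/ (retroflex lateral approximant), /ʁ/ (voiced uvular fricative), /ʎ/ (palatal lateral approximant), /ɡ/ (voiced velar stop), /ɣ/ (voiced velar fricative), among others, satisfy every feature; every other segment in the inventory fails at least one.

d, ɭ, ʁ, ʎ, ɡ, ɣ, ʐ, b, l, v, dʒ, ɾ, r, ð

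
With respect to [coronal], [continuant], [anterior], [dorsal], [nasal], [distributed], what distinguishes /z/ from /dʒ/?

The two segments share [+coronal], [−dorsal], [−nasal]. The only features from the list on which they differ: /z/ is [+continuant] while /dʒ/ is [−continuant]; /z/ is [+anterior] while /dʒ/ is [−anterior]; /z/ is [−distributed] while /dʒ/ is [+distributed].

[continuant], [anterior], [distributed]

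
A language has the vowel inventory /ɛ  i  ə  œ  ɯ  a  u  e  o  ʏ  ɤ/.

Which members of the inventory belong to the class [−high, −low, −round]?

Eliminate segments failing any feature: /i, ɯ, u, ʏ/ are [+high]; /œ, o/ are [+round]; /a/ is [+low]. The remaining /ɛ, ə, e, ɤ/ satisfy [−high], [−low], [−round].

ɛ, ə, e, ɤ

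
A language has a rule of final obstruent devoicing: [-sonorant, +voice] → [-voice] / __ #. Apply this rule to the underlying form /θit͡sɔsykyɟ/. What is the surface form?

[θit͡sɔsykyc]

Only the final segment /ɟ/ is both word-final and matches the structural description. It is a voiced palatal stop, so [-sonorant, +voice] holds; changing it to [-voice] with all other features held fixed yields /c/ (voiceless palatal stop). No other segment meets both the structural description and the environment, so the output is [θit͡sɔsykyc].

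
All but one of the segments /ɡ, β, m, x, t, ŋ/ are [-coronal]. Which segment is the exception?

/ɡ, β, m, ŋ, x/ are all [-coronal]; /t/ (voiceless alveolar stop) is [+coronal].

t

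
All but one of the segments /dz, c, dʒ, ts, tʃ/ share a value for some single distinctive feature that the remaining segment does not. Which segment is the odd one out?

The remaining segments after removing /c/ share [+delayed release]; /c/ (voiceless palatal stop) is [−delayed release]. For every other candidate removal, the leftover set fails to share any single feature value that the removed segment lacks.

c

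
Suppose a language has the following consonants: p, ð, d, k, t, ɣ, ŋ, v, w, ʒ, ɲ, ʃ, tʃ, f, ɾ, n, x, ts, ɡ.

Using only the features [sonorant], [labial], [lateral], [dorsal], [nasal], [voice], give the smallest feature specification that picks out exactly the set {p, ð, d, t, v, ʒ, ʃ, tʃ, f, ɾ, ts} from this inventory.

/p, ð, d, t, v, ʒ, ʃ, tʃ, f, ɾ, ts/ are all [-nasal], [-dorsal], and no other segment in the inventory matches both values. Dropping any one of them over-generates: [-dorsal] alone would also admit /n/; [-nasal] alone would also admit /k, ɣ, w, x, …/. No other single listed feature picks out exactly this set either, so fewer than two features will not do.

[-nasal, -dorsal]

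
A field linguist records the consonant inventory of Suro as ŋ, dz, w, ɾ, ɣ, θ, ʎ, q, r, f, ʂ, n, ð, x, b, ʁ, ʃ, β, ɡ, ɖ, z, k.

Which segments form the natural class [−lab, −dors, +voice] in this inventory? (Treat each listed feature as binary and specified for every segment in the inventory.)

Checking each segment against [−labial], [−dorsal], [+voice]: /dz/ (voiced alveolar affricate), /ɾ/ (alveolar tap), /r/ (alveolar trill), /n/ (alveolar nasal), /ð/ (voiced dental fricative), /ɖ/ (voiced retroflex stop), among others, satisfy every feature; every other segment in the inventory fails at least one.

dz, ɾ, r, n, ð, ɖ, z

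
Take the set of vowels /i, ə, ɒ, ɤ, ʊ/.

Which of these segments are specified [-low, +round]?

Eliminate segments failing any feature: /i, ə, ɤ/ are [-round]; /ɒ/ is [+low]. The remaining /ʊ/ satisfy [-low], [+round].

ʊ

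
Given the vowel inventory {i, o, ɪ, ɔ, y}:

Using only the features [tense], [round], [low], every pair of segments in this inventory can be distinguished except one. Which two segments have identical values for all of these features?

Both /y/ and /o/ are [+tense], [+round], [−low]. Since the list omits [high] and [back] — which do distinguish the high front rounded tense vowel from the mid back rounded tense vowel — this pair collapses; all other pairs remain distinct.

y, o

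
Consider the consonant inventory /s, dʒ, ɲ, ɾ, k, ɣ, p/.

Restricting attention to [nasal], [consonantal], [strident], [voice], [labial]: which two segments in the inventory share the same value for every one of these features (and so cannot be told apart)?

ɣ, ɾ

On the given features, /ɣ/ and /ɾ/ have an identical profile: [−nasal], [+consonantal], [−strident], [+voice], [−labial]. No other two segments in the inventory coincide on all 5 features. (They do differ in [sonorant], [coronal] and [dorsal], which are not among the given features.)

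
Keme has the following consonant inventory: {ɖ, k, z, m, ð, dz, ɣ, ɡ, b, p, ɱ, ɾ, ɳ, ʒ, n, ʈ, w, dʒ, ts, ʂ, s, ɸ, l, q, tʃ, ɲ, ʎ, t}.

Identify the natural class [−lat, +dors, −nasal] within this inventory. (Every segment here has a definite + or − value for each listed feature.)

k, ɣ, ɡ, w, q

Eliminate segments failing any feature: /ɖ, z, m, ð, dz, b, p, ɱ, ɾ, ɳ, ʒ, n, ʈ, dʒ, ts, ʂ, s, ɸ, tʃ, t/ are [−dorsal]; /l, ʎ/ are [+lateral]; /ɲ/ is [+nasal]. The remaining /k, ɣ, ɡ, w, q/ satisfy [−lateral], [+dorsal], [−nasal].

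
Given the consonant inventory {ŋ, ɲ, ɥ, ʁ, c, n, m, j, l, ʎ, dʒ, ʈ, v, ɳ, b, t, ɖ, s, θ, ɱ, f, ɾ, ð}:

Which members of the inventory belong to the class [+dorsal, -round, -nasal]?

ʁ, c, j, ʎ

Among the inventory, the [+dorsal] segments are /ŋ, ɲ, ɥ, ʁ, c, j, ʎ/.
Then [-round] gives /ŋ, ɲ, ʁ, c, j, ʎ/.
Within that set, [-nasal] leaves /ʁ, c, j, ʎ/.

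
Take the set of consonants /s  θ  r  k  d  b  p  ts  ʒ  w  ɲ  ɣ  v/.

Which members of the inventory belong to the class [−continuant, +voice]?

d, b, ɲ

Eliminate segments failing any feature: /s, θ, r, ʒ, w, ɣ, v/ are [+continuant]; /k, p, ts/ are [−voice]. The remaining /d, b, ɲ/ satisfy [−continuant], [+voice].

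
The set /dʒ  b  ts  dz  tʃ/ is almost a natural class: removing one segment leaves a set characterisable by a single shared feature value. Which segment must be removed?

b

[delayed release] (equivalently [strident], [labial], [coronal]) groups all but one: /dʒ, tʃ, ts, dz/ share [+delayed release] while /b/ (voiced bilabial stop) alone is [−delayed release]. Removing any other segment would not leave a single-feature class that excludes it.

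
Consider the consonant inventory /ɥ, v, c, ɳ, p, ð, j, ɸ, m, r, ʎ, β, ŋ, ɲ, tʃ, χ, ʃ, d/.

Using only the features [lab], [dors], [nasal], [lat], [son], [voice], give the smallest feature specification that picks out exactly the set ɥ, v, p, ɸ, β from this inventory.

The class [−nasal], [+labial] has exactly /ɥ, v, p, ɸ, β/ as its extension in this inventory. No smaller conjunction from the listed features achieves this: [+labial] alone would also admit /m/; [−nasal] alone would also admit /c, ð, j, r, …/; and checking the remaining single features turns up none with this extension.

[−nasal, +lab]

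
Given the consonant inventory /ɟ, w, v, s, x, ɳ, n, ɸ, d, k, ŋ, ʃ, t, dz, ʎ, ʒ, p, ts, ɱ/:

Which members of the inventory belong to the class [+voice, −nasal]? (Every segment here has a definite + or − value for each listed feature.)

Checking each segment against [+voice], [−nasal]: /ɟ/ (voiced palatal stop), /w/ (labial-velar glide), /v/ (voiced labiodental fricative), /d/ (voiced alveolar stop), /dz/ (voiced alveolar affricate), /ʎ/ (palatal lateral approximant), among others, satisfy every feature; every other segment in the inventory fails at least one.

ɟ, w, v, d, dz, ʎ, ʒ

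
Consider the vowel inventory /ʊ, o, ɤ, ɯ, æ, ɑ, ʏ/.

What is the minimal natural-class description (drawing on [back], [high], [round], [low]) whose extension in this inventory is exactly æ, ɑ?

/æ, ɑ/ are exactly the [+low] segments in the inventory, so a single feature suffices.

[+low]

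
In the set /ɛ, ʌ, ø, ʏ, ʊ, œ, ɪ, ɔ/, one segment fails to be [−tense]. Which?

/ø/ is the mid front rounded tense vowel, which is [+tense]; the rest — /ɛ, œ, ʏ, ʌ, ɪ, ɔ, ʊ/ — are [−tense].

ø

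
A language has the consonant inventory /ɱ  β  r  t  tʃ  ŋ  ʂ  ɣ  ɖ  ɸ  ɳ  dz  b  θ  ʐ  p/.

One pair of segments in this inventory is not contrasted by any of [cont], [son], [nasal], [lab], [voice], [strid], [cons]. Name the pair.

On the given features, /ɳ/ and /ŋ/ have an identical profile: [−continuant], [+sonorant], [+nasal], [−labial], [+voice], [−strident], [+consonantal]. No other two segments in the inventory coincide on all 7 features. (They do differ in [coronal] and [dorsal], which are not among the given features.)

ɳ, ŋ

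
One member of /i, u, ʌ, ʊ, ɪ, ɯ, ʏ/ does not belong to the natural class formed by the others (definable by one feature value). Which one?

The remaining segments after removing /ʌ/ share [+high]; /ʌ/ (mid back unrounded lax vowel) is [−high]. For every other candidate removal, the leftover set fails to share any single feature value that the removed segment lacks.

ʌ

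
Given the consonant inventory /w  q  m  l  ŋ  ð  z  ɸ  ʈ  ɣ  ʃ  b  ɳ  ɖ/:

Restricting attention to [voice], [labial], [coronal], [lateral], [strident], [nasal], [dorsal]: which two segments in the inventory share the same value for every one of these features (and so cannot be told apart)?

On the given features, /ɖ/ and /ð/ have an identical profile: [+voice], [−labial], [+coronal], [−lateral], [−strident], [−nasal], [−dorsal]. No other two segments in the inventory coincide on all 7 features. (They do differ in [continuant], [anterior] and [distributed], which are not among the given features.)

ɖ, ð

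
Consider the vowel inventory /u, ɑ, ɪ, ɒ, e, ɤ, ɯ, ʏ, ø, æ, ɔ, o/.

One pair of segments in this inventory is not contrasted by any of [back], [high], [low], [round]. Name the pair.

On the given features, /ɔ/ and /o/ have an identical profile: [+back], [−high], [−low], [+round]. No other two segments in the inventory coincide on all 4 features. (They do differ in [tense], which is not among the given features.)

ɔ, o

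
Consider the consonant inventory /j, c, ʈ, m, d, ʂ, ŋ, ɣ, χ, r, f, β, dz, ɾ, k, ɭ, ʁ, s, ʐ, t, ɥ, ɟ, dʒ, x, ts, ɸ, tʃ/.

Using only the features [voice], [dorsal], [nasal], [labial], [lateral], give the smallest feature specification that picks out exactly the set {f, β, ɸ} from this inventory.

Every target segment is [−nasal], [+labial], [−dorsal]; each remaining inventory member fails at least one of these. Each conjunct is needed — [+labial, −dorsal] alone would also admit /m/; [−nasal, −dorsal] alone would also admit /ʈ, d, ʂ, r, …/; [−nasal, +labial] alone would also admit /ɥ/ — and no other combination of two listed features has exactly this extension, so three is the minimum.

[−nasal, +labial, −dorsal]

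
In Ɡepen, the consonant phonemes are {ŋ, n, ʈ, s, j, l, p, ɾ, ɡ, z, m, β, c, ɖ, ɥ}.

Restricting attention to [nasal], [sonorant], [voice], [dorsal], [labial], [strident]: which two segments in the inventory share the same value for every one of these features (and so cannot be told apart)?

On the given features, /ɾ/ and /l/ have an identical profile: [-nasal], [+sonorant], [+voice], [-dorsal], [-labial], [-strident]. No other two segments in the inventory coincide on all 6 features. (They do differ in [lateral], which is not among the given features.)

ɾ, l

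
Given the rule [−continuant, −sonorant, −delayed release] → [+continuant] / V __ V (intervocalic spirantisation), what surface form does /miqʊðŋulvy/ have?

Only /q/ occurs between two vowels (/i/ __ /ʊ/) and matches the structural description. It is a voiceless uvular stop, so [−continuant, −sonorant, −delayed release] holds; changing it to [+continuant] with all other features held fixed yields /χ/ (voiceless uvular fricative). No other segment meets both the structural description and the environment, so the output is [miχʊðŋulvy].

[miχʊðŋulvy]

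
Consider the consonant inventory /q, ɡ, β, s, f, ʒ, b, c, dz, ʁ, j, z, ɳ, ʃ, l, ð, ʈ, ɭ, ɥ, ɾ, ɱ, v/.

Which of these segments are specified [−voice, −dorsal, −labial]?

Eliminate segments failing any feature: /q, c/ are [+dorsal]; /ɡ, β, ʒ, b, dz, ʁ, j, z, ɳ, l, ð, ɭ, ɥ, ɾ, ɱ, v/ are [+voice]; /f/ is [+labial]. The remaining /s, ʃ, ʈ/ satisfy [−voice], [−dorsal], [−labial].

s, ʃ, ʈ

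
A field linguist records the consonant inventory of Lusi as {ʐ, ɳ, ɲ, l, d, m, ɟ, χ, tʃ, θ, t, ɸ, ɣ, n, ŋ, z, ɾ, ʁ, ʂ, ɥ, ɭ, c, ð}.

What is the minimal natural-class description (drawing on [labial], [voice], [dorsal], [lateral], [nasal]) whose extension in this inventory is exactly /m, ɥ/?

[+voice, +labial]

/m, ɥ/ are all [+voice], [+labial], and no other segment in the inventory matches both values. Dropping any one of them over-generates: [+labial] alone would also admit /ɸ/; [+voice] alone would also admit /ʐ, ɳ, ɲ, l, …/. No other single listed feature picks out exactly this set either, so fewer than two features will not do.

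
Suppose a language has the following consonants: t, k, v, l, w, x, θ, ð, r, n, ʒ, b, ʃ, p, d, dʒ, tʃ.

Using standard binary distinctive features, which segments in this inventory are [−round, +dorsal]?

k, x

Eliminate segments failing any feature: /t, v, l, θ, ð, r, n, ʒ, b, ʃ, p, d, dʒ, tʃ/ are [−dorsal]; /w/ is [+round]. The remaining /k, x/ satisfy [−round], [+dorsal].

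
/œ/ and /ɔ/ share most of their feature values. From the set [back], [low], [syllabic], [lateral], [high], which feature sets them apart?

[back]

/œ/ (mid front rounded lax vowel) and /ɔ/ (mid back rounded lax vowel) agree on [−low], [+syllabic], [−lateral], [−high]. They differ on [back] (/œ/ [−], /ɔ/ [+]).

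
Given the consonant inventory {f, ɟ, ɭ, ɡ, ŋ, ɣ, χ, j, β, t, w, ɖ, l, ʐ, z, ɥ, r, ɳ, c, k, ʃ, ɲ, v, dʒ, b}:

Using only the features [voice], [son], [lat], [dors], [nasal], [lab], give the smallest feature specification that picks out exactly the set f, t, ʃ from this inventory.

[−voice, −dors]

/f, t, ʃ/ are all [−voice], [−dorsal], and no other segment in the inventory matches both values. Dropping any one of them over-generates: [−dorsal] alone would also admit /ɭ, β, ɖ, l, …/; [−voice] alone would also admit /χ, c, k/. No other single listed feature picks out exactly this set either, so fewer than two features will not do.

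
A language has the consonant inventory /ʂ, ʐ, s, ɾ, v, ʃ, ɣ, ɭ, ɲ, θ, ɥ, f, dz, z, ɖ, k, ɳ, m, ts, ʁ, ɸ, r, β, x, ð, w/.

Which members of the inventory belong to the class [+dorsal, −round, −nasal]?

ɣ, k, ʁ, x

First, the [+dorsal] segments are /ɣ, ɲ, ɥ, k, ʁ, x, w/.
Of those, [−round] gives /ɣ, ɲ, k, ʁ, x/.
Then [−nasal] leaves /ɣ, k, ʁ, x/.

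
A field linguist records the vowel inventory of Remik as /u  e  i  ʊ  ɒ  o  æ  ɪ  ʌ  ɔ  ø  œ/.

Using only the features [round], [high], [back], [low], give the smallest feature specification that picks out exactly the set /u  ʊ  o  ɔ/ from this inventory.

[-low, +back, +round]

/u, ʊ, o, ɔ/ are all [-low], [+back], [+round], and no other segment in the inventory matches all three values. Dropping any one of them over-generates: [+back, +round] alone would also admit /ɒ/; [-low, +round] alone would also admit /ø, œ/; [-low, +back] alone would also admit /ʌ/. No other combination of two listed features picks out exactly this set either, so fewer than three features will not do.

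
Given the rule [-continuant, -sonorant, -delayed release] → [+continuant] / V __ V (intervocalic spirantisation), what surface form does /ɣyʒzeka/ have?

The only segment in the rule's environment that also matches [-continuant, -sonorant, -delayed release] is /k/. Applying [+continuant] turns the voiceless velar stop into /x/ (voiceless velar fricative), giving [ɣyʒzexa].

[ɣyʒzexa]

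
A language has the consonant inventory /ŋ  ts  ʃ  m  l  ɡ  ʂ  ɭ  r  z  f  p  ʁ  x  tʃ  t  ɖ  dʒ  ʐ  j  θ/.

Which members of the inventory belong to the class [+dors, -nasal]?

ɡ, ʁ, x, j

First, the [+dorsal] segments are /ŋ, ɡ, ʁ, x, j/.
Of those, [-nasal] leaves /ɡ, ʁ, x, j/.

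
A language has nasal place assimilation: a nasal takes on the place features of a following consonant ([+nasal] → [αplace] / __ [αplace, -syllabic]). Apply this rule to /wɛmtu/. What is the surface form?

[wɛntu]

The only nasal preceding a consonant is /m/ before /t/. /t/ is [+coronal], so /m/ → /n/, giving [wɛntu].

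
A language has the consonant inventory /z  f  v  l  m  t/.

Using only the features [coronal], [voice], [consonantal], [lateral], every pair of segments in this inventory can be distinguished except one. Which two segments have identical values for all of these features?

Both /v/ and /m/ are [-coronal], [+voice], [+consonantal], [-lateral]. Since the list omits [sonorant], [nasal] and [continuant] — which do distinguish the voiced labiodental fricative from the bilabial nasal — this pair collapses; all other pairs remain distinct.

v, m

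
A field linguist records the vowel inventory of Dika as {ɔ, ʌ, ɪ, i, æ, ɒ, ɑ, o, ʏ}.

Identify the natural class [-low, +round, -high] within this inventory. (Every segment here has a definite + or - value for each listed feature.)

Eliminate segments failing any feature: /ʌ, ɪ, i/ are [-round]; /æ, ɒ, ɑ/ are [+low]; /ʏ/ is [+high]. The remaining /ɔ, o/ satisfy [-low], [+round], [-high].

ɔ, o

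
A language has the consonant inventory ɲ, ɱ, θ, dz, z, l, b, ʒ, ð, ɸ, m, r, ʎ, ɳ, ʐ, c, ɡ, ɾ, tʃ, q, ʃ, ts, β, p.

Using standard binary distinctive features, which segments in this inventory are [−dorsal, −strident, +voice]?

The [−dorsal] segments are /ɱ, θ, dz, z, l, b, ʒ, ð, ɸ, m, r, ɳ, ʐ, ɾ, tʃ, ʃ, ts, β, p/.
Of those, [−strident] gives /ɱ, θ, l, b, ð, ɸ, m, r, ɳ, ɾ, β, p/.
Of those, [+voice] leaves /ɱ, l, b, ð, m, r, ɳ, ɾ, β/.

ɱ, l, b, ð, m, r, ɳ, ɾ, β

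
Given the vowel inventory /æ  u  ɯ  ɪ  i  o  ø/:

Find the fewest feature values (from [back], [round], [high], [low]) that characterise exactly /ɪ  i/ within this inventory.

/ɪ, i/ are all [+high], [−back], and no other segment in the inventory matches both values. Dropping any one of them over-generates: [−back] alone would also admit /æ, ø/; [+high] alone would also admit /u, ɯ/. No other single listed feature picks out exactly this set either, so fewer than two features will not do.

[+high, −back]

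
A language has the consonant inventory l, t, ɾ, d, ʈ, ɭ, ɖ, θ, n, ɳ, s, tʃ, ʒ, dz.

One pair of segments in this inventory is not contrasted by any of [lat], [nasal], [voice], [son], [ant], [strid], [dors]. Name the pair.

On the given features, /θ/ and /t/ have an identical profile: [-lateral], [-nasal], [-voice], [-sonorant], [+anterior], [-strident], [-dorsal]. No other two segments in the inventory coincide on all 7 features. (They do differ in [continuant] and [distributed], which are not among the given features.)

θ, t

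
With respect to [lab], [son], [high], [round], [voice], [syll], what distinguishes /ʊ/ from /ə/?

[labial], [round], [high]

/ʊ/ is the high back rounded lax vowel and /ə/ is the mid central vowel (schwa). Both are [+sonorant], [+voice], [+syllabic]. /ʊ/ is [+labial] while /ə/ is [−labial]; /ʊ/ is [+round] while /ə/ is [−round]; /ʊ/ is [+high] while /ə/ is [−high], so the distinguishing features are [labial], [round], [high].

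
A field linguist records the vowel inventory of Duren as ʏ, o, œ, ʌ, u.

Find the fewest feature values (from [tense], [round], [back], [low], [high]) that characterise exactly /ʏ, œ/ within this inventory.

[−back]

The target set is precisely the extension of [−back] in this inventory.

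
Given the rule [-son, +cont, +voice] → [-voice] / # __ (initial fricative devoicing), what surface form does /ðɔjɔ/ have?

The only segment in the rule's environment that also matches [-son, +cont, +voice] is /ð/. Applying [-voice] turns the voiced dental fricative into /θ/ (voiceless dental fricative), giving [θɔjɔ].

[θɔjɔ]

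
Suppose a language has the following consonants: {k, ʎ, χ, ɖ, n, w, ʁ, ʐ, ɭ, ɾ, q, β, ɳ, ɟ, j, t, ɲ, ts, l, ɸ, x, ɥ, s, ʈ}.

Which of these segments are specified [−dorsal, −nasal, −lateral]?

ɖ, ʐ, ɾ, β, t, ts, ɸ, s, ʈ

Checking each segment against [−dorsal], [−nasal], [−lateral]: /ɖ/ (voiced retroflex stop), /ʐ/ (voiced retroflex fricative), /ɾ/ (alveolar tap), /β/ (voiced bilabial fricative), /t/ (voiceless alveolar stop), /ts/ (voiceless alveolar affricate), among others, satisfy every feature; every other segment in the inventory fails at least one.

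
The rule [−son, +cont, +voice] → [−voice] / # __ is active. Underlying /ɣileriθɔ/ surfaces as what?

The only segment in the rule's environment that also matches [−son, +cont, +voice] is /ɣ/. Applying [−voice] turns the voiced velar fricative into /x/ (voiceless velar fricative), giving [xileriθɔ].

[xileriθɔ]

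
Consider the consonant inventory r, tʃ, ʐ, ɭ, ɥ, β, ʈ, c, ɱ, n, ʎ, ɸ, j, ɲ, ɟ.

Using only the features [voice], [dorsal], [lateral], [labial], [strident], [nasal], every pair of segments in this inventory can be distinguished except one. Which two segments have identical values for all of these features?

/j/ (palatal glide) and /ɟ/ (voiced palatal stop) are both [+voice], [+dorsal], [−lateral], [−labial], [−strident], [−nasal], so none of the listed features separates them. (They do differ in [sonorant] and [continuant], which are not among the given features.) Every other pair in the inventory differs on at least one listed feature.

j, ɟ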